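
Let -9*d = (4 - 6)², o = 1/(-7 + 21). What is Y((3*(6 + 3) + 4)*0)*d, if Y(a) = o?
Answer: -2/63 ≈ -0.031746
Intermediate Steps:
o = 1/14 ≈ 0.071429
Y(a) = 1/14
d = -4/9 (d = -(4 - 6)²/9 = -⅑*(-2)² = -⅑*4 = -4/9 ≈ -0.44444)
Y((3*(6 + 3) + 4)*0)*d = (1/14)*(-4/9) = -2/63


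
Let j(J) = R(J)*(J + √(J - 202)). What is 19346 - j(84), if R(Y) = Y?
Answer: 12290 - 84*I*√118 ≈ 12290.0 - 912.47*I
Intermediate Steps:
j(J) = J*(J + √(-202 + J)) (j(J) = J*(J + √(J - 202)) = J*(J + √(-202 + J)))
19346 - j(84) = 19346 - 84*(84 + √(-202 + 84)) = 19346 - 84*(84 + √(-118)) = 19346 - 84*(84 + I*√118) = 19346 - (7056 + 84*I*√118) = 19346 + (-7056 - 84*I*√118) = 12290 - 84*I*√118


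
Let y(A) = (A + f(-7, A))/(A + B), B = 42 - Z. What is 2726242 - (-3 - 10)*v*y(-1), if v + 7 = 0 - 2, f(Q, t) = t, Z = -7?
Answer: 21809975/8 ≈ 2.7262e+6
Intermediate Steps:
B = 49 (B = 42 - 1*(-7) = 42 + 7 = 49)
v = -9 (v = -7 + (0 - 2) = -7 - 2 = -9)
y(A) = 2*A/(49 + A) (y(A) = (A + A)/(A + 49) = (2*A)/(49 + A) = 2*A/(49 + A))
2726242 - (-3 - 10)*v*y(-1) = 2726242 - (-3 - 10)*(-9)*2*(-1)/(49 - 1) = 2726242 - (-13*(-9))*2*(-1)/48 = 2726242 - 117*2*(-1)*(1/48) = 2726242 - 117*(-1)/24 = 2726242 - 1*(-39/8) = 2726242 + 39/8 = 21809975/8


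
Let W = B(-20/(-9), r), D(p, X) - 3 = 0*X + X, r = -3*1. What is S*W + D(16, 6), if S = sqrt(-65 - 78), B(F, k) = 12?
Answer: 9 + 12*I*sqrt(143) ≈ 9.0 + 143.5*I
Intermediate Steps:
r = -3
D(p, X) = 3 + X (D(p, X) = 3 + (0*X + X) = 3 + (0 + X) = 3 + X)
W = 12
S = I*sqrt(143) (S = sqrt(-143) = I*sqrt(143) ≈ 11.958*I)
S*W + D(16, 6) = (I*sqrt(143))*12 + (3 + 6) = 12*I*sqrt(143) + 9 = 9 + 12*I*sqrt(143)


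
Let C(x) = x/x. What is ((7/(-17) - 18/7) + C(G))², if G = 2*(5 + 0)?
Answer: 55696/14161 ≈ 3.9331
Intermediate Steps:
G = 10 (G = 2*5 = 10)
C(x) = 1
((7/(-17) - 18/7) + C(G))² = ((7/(-17) - 18/7) + 1)² = ((7*(-1/17) - 18*⅐) + 1)² = ((-7/17 - 18/7) + 1)² = (-355/119 + 1)² = (-236/119)² = 55696/14161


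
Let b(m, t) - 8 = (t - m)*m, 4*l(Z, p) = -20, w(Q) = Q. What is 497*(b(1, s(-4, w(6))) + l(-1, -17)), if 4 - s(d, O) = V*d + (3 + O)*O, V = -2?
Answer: -27832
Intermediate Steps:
s(d, O) = 4 + 2*d - O*(3 + O) (s(d, O) = 4 - (-2*d + (3 + O)*O) = 4 - (-2*d + O*(3 + O)) = 4 + (2*d - O*(3 + O)) = 4 + 2*d - O*(3 + O))
l(Z, p) = -5 (l(Z, p) = (¼)*(-20) = -5)
b(m, t) = 8 + m*(t - m) (b(m, t) = 8 + (t - m)*m = 8 + m*(t - m))
497*(b(1, s(-4, w(6))) + l(-1, -17)) = 497*((8 - 1*1² + 1*(4 - 1*6² - 3*6 + 2*(-4))) - 5) = 497*((8 - 1*1 + 1*(4 - 1*36 - 18 - 8)) - 5) = 497*((8 - 1 + 1*(4 - 36 - 18 - 8)) - 5) = 497*((8 - 1 + 1*(-58)) - 5) = 497*((8 - 1 - 58) - 5) = 497*(-51 - 5) = 497*(-56) = -27832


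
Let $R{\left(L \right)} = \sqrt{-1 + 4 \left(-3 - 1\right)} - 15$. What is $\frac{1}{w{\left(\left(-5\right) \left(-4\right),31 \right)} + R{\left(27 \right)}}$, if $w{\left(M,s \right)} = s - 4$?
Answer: $\frac{12}{161} - \frac{i \sqrt{17}}{161} \approx 0.074534 - 0.025609 i$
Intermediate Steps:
$w{\left(M,s \right)} = -4 + s$ ($w{\left(M,s \right)} = s - 4 = -4 + s$)
$R{\left(L \right)} = -15 + i \sqrt{17}$ ($R{\left(L \right)} = \sqrt{-1 + 4 \left(-4\right)} - 15 = \sqrt{-1 - 16} - 15 = \sqrt{-17} - 15 = i \sqrt{17} - 15 = -15 + i \sqrt{17}$)
$\frac{1}{w{\left(\left(-5\right) \left(-4\right),31 \right)} + R{\left(27 \right)}} = \frac{1}{\left(-4 + 31\right) - \left(15 - i \sqrt{17}\right)} = \frac{1}{27 - \left(15 - i \sqrt{17}\right)} = \frac{1}{12 + i \sqrt{17}}$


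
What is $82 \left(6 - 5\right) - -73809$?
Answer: $73891$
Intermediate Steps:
$82 \left(6 - 5\right) - -73809 = 82 \left(6 - 5\right) + 73809 = 82 \cdot 1 + 73809 = 82 + 73809 = 73891$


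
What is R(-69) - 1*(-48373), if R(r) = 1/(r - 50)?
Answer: 5756386/119 ≈ 48373.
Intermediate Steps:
R(r) = 1/(-50 + r)
R(-69) - 1*(-48373) = 1/(-50 - 69) - 1*(-48373) = 1/(-119) + 48373 = -1/119 + 48373 = 5756386/119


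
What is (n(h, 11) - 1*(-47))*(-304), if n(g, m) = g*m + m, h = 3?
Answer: -27664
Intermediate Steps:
n(g, m) = m + g*m
(n(h, 11) - 1*(-47))*(-304) = (11*(1 + 3) - 1*(-47))*(-304) = (11*4 + 47)*(-304) = (44 + 47)*(-304) = 91*(-304) = -27664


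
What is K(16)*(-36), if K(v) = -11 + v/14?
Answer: 2484/7 ≈ 354.86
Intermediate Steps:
K(v) = -11 + v/14 (K(v) = -11 + v*(1/14) = -11 + v/14)
K(16)*(-36) = (-11 + (1/14)*16)*(-36) = (-11 + 8/7)*(-36) = -69/7*(-36) = 2484/7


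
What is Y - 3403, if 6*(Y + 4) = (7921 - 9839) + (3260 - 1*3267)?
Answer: -22367/6 ≈ -3727.8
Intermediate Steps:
Y = -1949/6 (Y = -4 + ((7921 - 9839) + (3260 - 1*3267))/6 = -4 + (-1918 + (3260 - 3267))/6 = -4 + (-1918 - 7)/6 = -4 + (⅙)*(-1925) = -4 - 1925/6 = -1949/6 ≈ -324.83)
Y - 3403 = -1949/6 - 3403 = -22367/6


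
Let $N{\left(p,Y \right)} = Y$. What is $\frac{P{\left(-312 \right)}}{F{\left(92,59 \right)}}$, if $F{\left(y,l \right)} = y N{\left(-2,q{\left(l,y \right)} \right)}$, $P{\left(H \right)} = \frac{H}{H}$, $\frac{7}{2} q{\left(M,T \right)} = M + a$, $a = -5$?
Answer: $\frac{7}{9936} \approx 0.00070451$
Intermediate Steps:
$q{\left(M,T \right)} = - \frac{10}{7} + \frac{2 M}{7}$ ($q{\left(M,T \right)} = \frac{2 \left(M - 5\right)}{7} = \frac{2 \left(-5 + M\right)}{7} = - \frac{10}{7} + \frac{2 M}{7}$)
$P{\left(H \right)} = 1$
$F{\left(y,l \right)} = y \left(- \frac{10}{7} + \frac{2 l}{7}\right)$
$\frac{P{\left(-312 \right)}}{F{\left(92,59 \right)}} = 1 \frac{1}{\frac{2}{7} \cdot 92 \left(-5 + 59\right)} = 1 \frac{1}{\frac{2}{7} \cdot 92 \cdot 54} = 1 \frac{1}{\frac{9936}{7}} = 1 \cdot \frac{7}{9936} = \frac{7}{9936}$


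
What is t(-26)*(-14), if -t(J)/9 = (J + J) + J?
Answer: -9828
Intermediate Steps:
t(J) = -27*J (t(J) = -9*((J + J) + J) = -9*(2*J + J) = -27*J)
t(-26)*(-14) = -27*(-26)*(-14) = 702*(-14) = -9828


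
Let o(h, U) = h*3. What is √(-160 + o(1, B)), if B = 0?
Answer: I*√157 ≈ 12.53*I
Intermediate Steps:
o(h, U) = 3*h
√(-160 + o(1, B)) = √(-160 + 3*1) = √(-160 + 3) = √(-157) = I*√157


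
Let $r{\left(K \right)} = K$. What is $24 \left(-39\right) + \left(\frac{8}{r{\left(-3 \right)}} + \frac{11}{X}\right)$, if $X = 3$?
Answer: $-935$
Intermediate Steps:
$24 \left(-39\right) + \left(\frac{8}{r{\left(-3 \right)}} + \frac{11}{X}\right) = 24 \left(-39\right) + \left(\frac{8}{-3} + \frac{11}{3}\right) = -936 + \left(8 \left(- \frac{1}{3}\right) + 11 \cdot \frac{1}{3}\right) = -936 + \left(- \frac{8}{3} + \frac{11}{3}\right) = -936 + 1 = -935$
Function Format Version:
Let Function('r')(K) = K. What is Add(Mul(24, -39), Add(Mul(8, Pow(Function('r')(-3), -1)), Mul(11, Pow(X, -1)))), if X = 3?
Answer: -935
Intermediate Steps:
Add(Mul(24, -39), Add(Mul(8, Pow(Function('r')(-3), -1)), Mul(11, Pow(X, -1)))) = Add(Mul(24, -39), Add(Mul(8, Pow(-3, -1)), Mul(11, Pow(3, -1)))) = Add(-936, Add(Mul(8, Rational(-1, 3)), Mul(11, Rational(1, 3)))) = Add(-936, Add(Rational(-8, 3), Rational(11, 3))) = Add(-936, 1) = -935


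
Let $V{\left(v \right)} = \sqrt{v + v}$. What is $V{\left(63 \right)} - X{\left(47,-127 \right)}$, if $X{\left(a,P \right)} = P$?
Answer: $127 + 3 \sqrt{14} \approx 138.23$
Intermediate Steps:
$V{\left(v \right)} = \sqrt{2} \sqrt{v}$ ($V{\left(v \right)} = \sqrt{2 v} = \sqrt{2} \sqrt{v}$)
$V{\left(63 \right)} - X{\left(47,-127 \right)} = \sqrt{2} \sqrt{63} - -127 = \sqrt{2} \cdot 3 \sqrt{7} + 127 = 3 \sqrt{14} + 127 = 127 + 3 \sqrt{14}$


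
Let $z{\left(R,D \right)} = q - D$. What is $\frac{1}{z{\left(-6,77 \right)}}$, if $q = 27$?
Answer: $- \frac{1}{50} \approx -0.02$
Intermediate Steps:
$z{\left(R,D \right)} = 27 - D$
$\frac{1}{z{\left(-6,77 \right)}} = \frac{1}{27 - 77} = \frac{1}{-50} = - \frac{1}{50}$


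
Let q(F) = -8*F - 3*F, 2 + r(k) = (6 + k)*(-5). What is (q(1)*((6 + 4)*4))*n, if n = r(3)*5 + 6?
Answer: 100760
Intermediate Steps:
r(k) = -32 - 5*k (r(k) = -2 + (6 + k)*(-5) = -2 + (-30 - 5*k) = -32 - 5*k)
q(F) = -11*F
n = -229 (n = (-32 - 5*3)*5 + 6 = (-32 - 15)*5 + 6 = -47*5 + 6 = -235 + 6 = -229)
(q(1)*((6 + 4)*4))*n = ((-11*1)*((6 + 4)*4))*(-229) = -110*4*(-229) = -11*40*(-229) = -440*(-229) = 100760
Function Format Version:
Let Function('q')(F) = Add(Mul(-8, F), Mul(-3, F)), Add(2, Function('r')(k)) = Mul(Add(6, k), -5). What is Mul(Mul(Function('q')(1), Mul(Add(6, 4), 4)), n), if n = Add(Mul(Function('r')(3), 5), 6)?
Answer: 100760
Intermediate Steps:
Function('r')(k) = Add(-32, Mul(-5, k)) (Function('r')(k) = Add(-2, Mul(Add(6, k), -5)) = Add(-2, Add(-30, Mul(-5, k))) = Add(-32, Mul(-5, k)))
Function('q')(F) = Mul(-11, F)
n = -229 (n = Add(Mul(Add(-32, Mul(-5, 3)), 5), 6) = Add(Mul(Add(-32, -15), 5), 6) = Add(Mul(-47, 5), 6) = Add(-235, 6) = -229)
Mul(Mul(Function('q')(1), Mul(Add(6, 4), 4)), n) = Mul(Mul(Mul(-11, 1), Mul(Add(6, 4), 4)), -229) = Mul(Mul(-11, Mul(10, 4)), -229) = Mul(Mul(-11, 40), -229) = Mul(-440, -229) = 100760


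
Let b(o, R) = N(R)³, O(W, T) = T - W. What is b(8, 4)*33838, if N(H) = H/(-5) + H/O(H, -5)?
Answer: -5942494208/91125 ≈ -65213.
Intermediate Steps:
N(H) = -H/5 + H/(-5 - H) (N(H) = H/(-5) + H/(-5 - H) = H*(-⅕) + H/(-5 - H) = -H/5 + H/(-5 - H))
b(o, R) = R³*(-10 - R)³/(125*(5 + R)³) (b(o, R) = (R*(-10 - R)/(5*(5 + R)))³ = R³*(-10 - R)³/(125*(5 + R)³))
b(8, 4)*33838 = -1/125*4³*(10 + 4)³/(5 + 4)³*33838 = -1/125*64*14³/9³*33838 = -1/125*64*1/729*2744*33838 = -175616/91125*33838 = -5942494208/91125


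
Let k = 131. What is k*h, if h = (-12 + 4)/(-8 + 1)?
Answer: 1048/7 ≈ 149.71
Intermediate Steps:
h = 8/7 (h = -8/(-7) = -8*(-⅐) = 8/7 ≈ 1.1429)
k*h = 131*(8/7) = 1048/7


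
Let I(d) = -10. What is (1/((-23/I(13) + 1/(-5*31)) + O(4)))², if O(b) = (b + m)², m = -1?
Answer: 96100/12257001 ≈ 0.0078404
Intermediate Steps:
O(b) = (-1 + b)² (O(b) = (b - 1)² = (-1 + b)²)
(1/((-23/I(13) + 1/(-5*31)) + O(4)))² = (1/((-23/(-10) + 1/(-5*31)) + (-1 + 4)²))² = (1/((-23*(-⅒) + 1/(-155)) + 3²))² = (1/((23/10 + 1*(-1/155)) + 9))² = (1/((23/10 - 1/155) + 9))² = (1/(711/310 + 9))² = (1/(3501/310))² = (310/3501)² = 96100/12257001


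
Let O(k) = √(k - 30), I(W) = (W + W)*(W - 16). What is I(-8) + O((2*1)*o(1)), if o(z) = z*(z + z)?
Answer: 384 + I*√26 ≈ 384.0 + 5.099*I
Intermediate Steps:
o(z) = 2*z² (o(z) = z*(2*z) = 2*z²)
I(W) = 2*W*(-16 + W) (I(W) = (2*W)*(-16 + W) = 2*W*(-16 + W))
O(k) = √(-30 + k)
I(-8) + O((2*1)*o(1)) = 2*(-8)*(-16 - 8) + √(-30 + (2*1)*(2*1²)) = 2*(-8)*(-24) + √(-30 + 2*(2*1)) = 384 + √(-30 + 2*2) = 384 + √(-30 + 4) = 384 + √(-26) = 384 + I*√26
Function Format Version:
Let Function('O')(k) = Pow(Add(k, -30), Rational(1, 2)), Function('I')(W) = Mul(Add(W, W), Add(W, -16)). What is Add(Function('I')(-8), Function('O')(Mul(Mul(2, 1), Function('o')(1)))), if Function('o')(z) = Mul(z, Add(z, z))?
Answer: Add(384, Mul(I, Pow(26, Rational(1, 2)))) ≈ Add(384.00, Mul(5.0990, I))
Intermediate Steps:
Function('o')(z) = Mul(2, Pow(z, 2)) (Function('o')(z) = Mul(z, Mul(2, z)) = Mul(2, Pow(z, 2)))
Function('I')(W) = Mul(2, W, Add(-16, W)) (Function('I')(W) = Mul(Mul(2, W), Add(-16, W)) = Mul(2, W, Add(-16, W)))
Function('O')(k) = Pow(Add(-30, k), Rational(1, 2))
Add(Function('I')(-8), Function('O')(Mul(Mul(2, 1), Function('o')(1)))) = Add(Mul(2, -8, Add(-16, -8)), Pow(Add(-30, Mul(Mul(2, 1), Mul(2, Pow(1, 2)))), Rational(1, 2))) = Add(Mul(2, -8, -24), Pow(Add(-30, Mul(2, Mul(2, 1))), Rational(1, 2))) = Add(384, Pow(Add(-30, Mul(2, 2)), Rational(1, 2))) = Add(384, Pow(Add(-30, 4), Rational(1, 2))) = Add(384, Pow(-26, Rational(1, 2))) = Add(384, Mul(I, Pow(26, Rational(1, 2))))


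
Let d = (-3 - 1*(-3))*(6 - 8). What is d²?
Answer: 0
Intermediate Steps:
d = 0 (d = (-3 + 3)*(-2) = 0*(-2) = 0)
d² = 0² = 0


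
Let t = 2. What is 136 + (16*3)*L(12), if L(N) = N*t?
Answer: 1288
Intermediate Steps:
L(N) = 2*N (L(N) = N*2 = 2*N)
136 + (16*3)*L(12) = 136 + (16*3)*(2*12) = 136 + 48*24 = 136 + 1152 = 1288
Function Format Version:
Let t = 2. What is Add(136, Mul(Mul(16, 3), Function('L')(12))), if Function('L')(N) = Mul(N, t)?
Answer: 1288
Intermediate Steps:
Function('L')(N) = Mul(2, N) (Function('L')(N) = Mul(N, 2) = Mul(2, N))
Add(136, Mul(Mul(16, 3), Function('L')(12))) = Add(136, Mul(Mul(16, 3), Mul(2, 12))) = Add(136, Mul(48, 24)) = Add(136, 1152) = 1288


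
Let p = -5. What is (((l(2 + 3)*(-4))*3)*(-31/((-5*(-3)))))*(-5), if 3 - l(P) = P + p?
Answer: -372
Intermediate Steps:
l(P) = 8 - P (l(P) = 3 - (P - 5) = 3 - (-5 + P) = 3 + (5 - P) = 8 - P)
(((l(2 + 3)*(-4))*3)*(-31/((-5*(-3)))))*(-5) = ((((8 - (2 + 3))*(-4))*3)*(-31/((-5*(-3)))))*(-5) = ((((8 - 1*5)*(-4))*3)*(-31/15))*(-5) = ((((8 - 5)*(-4))*3)*(-31*1/15))*(-5) = (((3*(-4))*3)*(-31/15))*(-5) = (-12*3*(-31/15))*(-5) = -36*(-31/15)*(-5) = (372/5)*(-5) = -372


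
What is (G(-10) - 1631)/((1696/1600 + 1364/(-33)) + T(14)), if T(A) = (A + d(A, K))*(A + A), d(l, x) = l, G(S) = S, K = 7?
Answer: -246150/111559 ≈ -2.2065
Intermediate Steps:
T(A) = 4*A**2 (T(A) = (A + A)*(A + A) = (2*A)*(2*A) = 4*A**2)
(G(-10) - 1631)/((1696/1600 + 1364/(-33)) + T(14)) = (-10 - 1631)/((1696/1600 + 1364/(-33)) + 4*14**2) = -1641/((1696*(1/1600) + 1364*(-1/33)) + 4*196) = -1641/((53/50 - 124/3) + 784) = -1641/(-6041/150 + 784) = -1641/111559/150 = -1641*150/111559 = -246150/111559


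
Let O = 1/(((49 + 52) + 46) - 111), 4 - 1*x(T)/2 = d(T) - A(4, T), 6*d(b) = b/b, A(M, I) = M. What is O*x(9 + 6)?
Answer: 47/108 ≈ 0.43518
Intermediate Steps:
d(b) = ⅙ (d(b) = (b/b)/6 = (⅙)*1 = ⅙)
x(T) = 47/3 (x(T) = 8 - 2*(⅙ - 1*4) = 8 - 2*(⅙ - 4) = 8 - 2*(-23/6) = 8 + 23/3 = 47/3)
O = 1/36 (O = 1/((101 + 46) - 111) = 1/(147 - 111) = 1/36 ≈ 0.027778)
O*x(9 + 6) = (1/36)*(47/3) = 47/108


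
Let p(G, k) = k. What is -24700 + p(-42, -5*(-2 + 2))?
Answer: -24700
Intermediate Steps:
-24700 + p(-42, -5*(-2 + 2)) = -24700 - 5*(-2 + 2) = -24700 - 5*0 = -24700 + 0 = -24700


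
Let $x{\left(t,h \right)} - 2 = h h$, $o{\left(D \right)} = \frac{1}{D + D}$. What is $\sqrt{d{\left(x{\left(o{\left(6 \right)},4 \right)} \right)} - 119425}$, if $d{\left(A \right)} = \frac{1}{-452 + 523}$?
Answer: $\frac{i \sqrt{602021354}}{71} \approx 345.58 i$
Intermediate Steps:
$o{\left(D \right)} = \frac{1}{2 D}$
$x{\left(t,h \right)} = 2 + h^{2}$ ($x{\left(t,h \right)} = 2 + h h = 2 + h^{2}$)
$d{\left(A \right)} = \frac{1}{71}$
$\sqrt{d{\left(x{\left(o{\left(6 \right)},4 \right)} \right)} - 119425} = \sqrt{\frac{1}{71} - 119425} = \sqrt{- \frac{8479174}{71}} = \frac{i \sqrt{602021354}}{71}$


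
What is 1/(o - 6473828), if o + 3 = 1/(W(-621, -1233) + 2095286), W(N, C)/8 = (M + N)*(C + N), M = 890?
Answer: -1894522/12264815253783 ≈ -1.5447e-7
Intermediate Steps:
W(N, C) = 8*(890 + N)*(C + N) (W(N, C) = 8*((890 + N)*(C + N)) = 8*(890 + N)*(C + N))
o = -5683567/1894522 (o = -3 + 1/((8*(-621)² + 7120*(-1233) + 7120*(-621) + 8*(-1233)*(-621)) + 2095286) = -3 + 1/((8*385641 - 8778960 - 4421520 + 6125544) + 2095286) = -3 + 1/((3085128 - 8778960 - 4421520 + 6125544) + 2095286) = -3 + 1/(-3989808 + 2095286) = -3 + 1/(-1894522) = -3 - 1/1894522 = -5683567/1894522 ≈ -3.0000)
1/(o - 6473828) = 1/(-5683567/1894522 - 6473828) = 1/(-12264815253783/1894522) = -1894522/12264815253783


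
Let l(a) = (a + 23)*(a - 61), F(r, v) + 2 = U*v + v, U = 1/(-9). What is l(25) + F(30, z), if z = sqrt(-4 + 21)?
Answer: -1730 + 8*sqrt(17)/9 ≈ -1726.3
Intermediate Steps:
U = -1/9 ≈ -0.11111
z = sqrt(17) ≈ 4.1231
F(r, v) = -2 + 8*v/9 (F(r, v) = -2 + (-v/9 + v) = -2 + 8*v/9)
l(a) = (-61 + a)*(23 + a) (l(a) = (23 + a)*(-61 + a) = (-61 + a)*(23 + a))
l(25) + F(30, z) = (-1403 + 25**2 - 38*25) + (-2 + 8*sqrt(17)/9) = (-1403 + 625 - 950) + (-2 + 8*sqrt(17)/9) = -1728 + (-2 + 8*sqrt(17)/9) = -1730 + 8*sqrt(17)/9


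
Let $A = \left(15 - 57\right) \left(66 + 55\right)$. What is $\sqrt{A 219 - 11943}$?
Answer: $3 i \sqrt{124989} \approx 1060.6 i$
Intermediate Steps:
$A = -5082$ ($A = \left(-42\right) 121 = -5082$)
$\sqrt{A 219 - 11943} = \sqrt{\left(-5082\right) 219 - 11943} = \sqrt{-1112958 - 11943} = \sqrt{-1124901} = 3 i \sqrt{124989}$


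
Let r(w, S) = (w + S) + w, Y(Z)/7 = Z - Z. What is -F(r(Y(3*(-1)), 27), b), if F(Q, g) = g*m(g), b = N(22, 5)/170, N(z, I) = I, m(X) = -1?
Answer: 1/34 ≈ 0.029412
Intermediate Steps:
Y(Z) = 0 (Y(Z) = 7*(Z - Z) = 7*0 = 0)
r(w, S) = S + 2*w (r(w, S) = (S + w) + w = S + 2*w)
b = 1/34 (b = 5/170 = 5*(1/170) = 1/34 ≈ 0.029412)
F(Q, g) = -g (F(Q, g) = g*(-1) = -g)
-F(r(Y(3*(-1)), 27), b) = -(-1)/34 = -1*(-1/34) = 1/34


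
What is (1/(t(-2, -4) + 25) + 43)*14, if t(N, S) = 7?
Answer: 9639/16 ≈ 602.44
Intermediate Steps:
(1/(t(-2, -4) + 25) + 43)*14 = (1/(7 + 25) + 43)*14 = (1/32 + 43)*14 = (1377/32)*14 = 9639/16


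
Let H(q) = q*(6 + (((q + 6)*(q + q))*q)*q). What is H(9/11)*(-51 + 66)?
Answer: 26621460/161051 ≈ 165.30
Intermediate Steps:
H(q) = q*(6 + 2*q**3*(6 + q)) (H(q) = q*(6 + (((6 + q)*(2*q))*q)*q) = q*(6 + ((2*q*(6 + q))*q)*q) = q*(6 + (2*q**2*(6 + q))*q) = q*(6 + 2*q**3*(6 + q)))
H(9/11)*(-51 + 66) = (2*(9/11)*(3 + (9/11)**4 + 6*(9/11)**3))*(-51 + 66) = (2*(9*(1/11))*(3 + (9*(1/11))**4 + 6*(9*(1/11))**3))*15 = (2*(9/11)*(3 + (9/11)**4 + 6*(9/11)**3))*15 = (2*(9/11)*(3 + 6561/14641 + 6*(729/1331)))*15 = (2*(9/11)*(3 + 6561/14641 + 4374/1331))*15 = (2*(9/11)*(98598/14641))*15 = (1774764/161051)*15 = 26621460/161051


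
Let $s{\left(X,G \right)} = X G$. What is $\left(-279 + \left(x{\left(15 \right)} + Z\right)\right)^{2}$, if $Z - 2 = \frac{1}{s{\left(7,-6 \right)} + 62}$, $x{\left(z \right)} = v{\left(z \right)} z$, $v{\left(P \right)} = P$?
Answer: $\frac{1079521}{400} \approx 2698.8$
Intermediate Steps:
$s{\left(X,G \right)} = G X$
$x{\left(z \right)} = z^{2}$ ($x{\left(z \right)} = z z = z^{2}$)
$Z = \frac{41}{20}$ ($Z = 2 + \frac{1}{\left(-6\right) 7 + 62} = 2 + \frac{1}{-42 + 62} = 2 + \frac{1}{20} = \frac{41}{20} \approx 2.05$)
$\left(-279 + \left(x{\left(15 \right)} + Z\right)\right)^{2} = \left(-279 + \left(15^{2} + \frac{41}{20}\right)\right)^{2} = \left(-279 + \left(225 + \frac{41}{20}\right)\right)^{2} = \left(-279 + \frac{4541}{20}\right)^{2} = \left(- \frac{1039}{20}\right)^{2} = \frac{1079521}{400}$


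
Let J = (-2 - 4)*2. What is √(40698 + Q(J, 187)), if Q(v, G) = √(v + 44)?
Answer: √(40698 + 4*√2) ≈ 201.75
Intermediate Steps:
J = -12 (J = -6*2 = -12)
Q(v, G) = √(44 + v)
√(40698 + Q(J, 187)) = √(40698 + √(44 - 12)) = √(40698 + √32) = √(40698 + 4*√2)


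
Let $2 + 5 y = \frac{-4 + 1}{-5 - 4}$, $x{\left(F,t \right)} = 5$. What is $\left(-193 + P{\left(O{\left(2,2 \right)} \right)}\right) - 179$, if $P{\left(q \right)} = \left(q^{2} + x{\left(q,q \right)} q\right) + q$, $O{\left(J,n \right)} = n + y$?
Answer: $- \frac{3233}{9} \approx -359.22$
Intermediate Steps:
$y = - \frac{1}{3}$ ($y = - \frac{2}{5} + \frac{\left(-4 + 1\right) \frac{1}{-5 - 4}}{5} = - \frac{2}{5} + \frac{\left(-3\right) \frac{1}{-9}}{5} = - \frac{2}{5} + \frac{\left(-3\right) \left(- \frac{1}{9}\right)}{5} = - \frac{2}{5} + \frac{1}{5} \cdot \frac{1}{3} = - \frac{2}{5} + \frac{1}{15} = - \frac{1}{3} \approx -0.33333$)
$O{\left(J,n \right)} = - \frac{1}{3} + n$ ($O{\left(J,n \right)} = n - \frac{1}{3} = - \frac{1}{3} + n$)
$P{\left(q \right)} = q^{2} + 6 q$ ($P{\left(q \right)} = \left(q^{2} + 5 q\right) + q = q^{2} + 6 q$)
$\left(-193 + P{\left(O{\left(2,2 \right)} \right)}\right) - 179 = \left(-193 + \left(- \frac{1}{3} + 2\right) \left(6 + \left(- \frac{1}{3} + 2\right)\right)\right) - 179 = \left(-193 + \frac{5 \left(6 + \frac{5}{3}\right)}{3}\right) - 179 = \left(-193 + \frac{5}{3} \cdot \frac{23}{3}\right) - 179 = \left(-193 + \frac{115}{9}\right) - 179 = - \frac{1622}{9} - 179 = - \frac{3233}{9}$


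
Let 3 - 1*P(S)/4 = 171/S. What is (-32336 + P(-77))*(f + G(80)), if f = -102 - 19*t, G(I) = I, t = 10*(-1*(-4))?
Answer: 1945822448/77 ≈ 2.5270e+7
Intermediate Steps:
t = 40 (t = 10*4 = 40)
P(S) = 12 - 684/S
f = -862 (f = -102 - 19*40 = -102 - 760 = -862)
(-32336 + P(-77))*(f + G(80)) = (-32336 + (12 - 684/(-77)))*(-862 + 80) = (-32336 + (12 - 684*(-1/77)))*(-782) = (-32336 + (12 + 684/77))*(-782) = (-32336 + 1608/77)*(-782) = -2488264/77*(-782) = 1945822448/77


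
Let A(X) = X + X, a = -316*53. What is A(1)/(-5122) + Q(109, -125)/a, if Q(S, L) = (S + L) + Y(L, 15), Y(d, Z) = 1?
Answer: 21667/42891628 ≈ 0.00050516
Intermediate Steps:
a = -16748
A(X) = 2*X
Q(S, L) = 1 + L + S (Q(S, L) = (S + L) + 1 = (L + S) + 1 = 1 + L + S)
A(1)/(-5122) + Q(109, -125)/a = (2*1)/(-5122) + (1 - 125 + 109)/(-16748) = 2*(-1/5122) - 15*(-1/16748) = -1/2561 + 15/16748 = 21667/42891628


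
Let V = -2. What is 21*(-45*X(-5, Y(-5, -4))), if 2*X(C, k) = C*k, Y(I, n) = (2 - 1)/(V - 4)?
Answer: -1575/4 ≈ -393.75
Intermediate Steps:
Y(I, n) = -⅙ (Y(I, n) = (2 - 1)/(-2 - 4) = 1/(-6) = 1*(-⅙) = -⅙)
X(C, k) = C*k/2 (X(C, k) = (C*k)/2 = C*k/2)
21*(-45*X(-5, Y(-5, -4))) = 21*(-45*(-5)*(-1)/(2*6)) = 21*(-45*5/12) = 21*(-75/4) = -1575/4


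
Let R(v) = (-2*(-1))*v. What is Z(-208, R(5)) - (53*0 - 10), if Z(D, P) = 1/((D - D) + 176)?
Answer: 1761/176 ≈ 10.006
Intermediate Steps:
R(v) = 2*v
Z(D, P) = 1/176 (Z(D, P) = 1/(0 + 176) = 1/176)
Z(-208, R(5)) - (53*0 - 10) = 1/176 - (53*0 - 10) = 1/176 - (0 - 10) = 1/176 - 1*(-10) = 1/176 + 10 = 1761/176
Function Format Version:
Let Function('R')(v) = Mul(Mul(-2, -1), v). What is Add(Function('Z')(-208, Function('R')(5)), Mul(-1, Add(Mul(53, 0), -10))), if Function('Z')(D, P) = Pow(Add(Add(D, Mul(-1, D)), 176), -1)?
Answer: Rational(1761, 176) ≈ 10.006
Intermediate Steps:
Function('R')(v) = Mul(2, v)
Function('Z')(D, P) = Rational(1, 176) (Function('Z')(D, P) = Pow(Add(0, 176), -1) = Pow(176, -1) = Rational(1, 176))
Add(Function('Z')(-208, Function('R')(5)), Mul(-1, Add(Mul(53, 0), -10))) = Add(Rational(1, 176), Mul(-1, Add(Mul(53, 0), -10))) = Add(Rational(1, 176), Mul(-1, Add(0, -10))) = Add(Rational(1, 176), Mul(-1, -10)) = Add(Rational(1, 176), 10) = Rational(1761, 176)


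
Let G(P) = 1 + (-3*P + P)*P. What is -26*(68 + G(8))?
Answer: 1534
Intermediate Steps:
G(P) = 1 - 2*P² (G(P) = 1 + (-2*P)*P = 1 - 2*P²)
-26*(68 + G(8)) = -26*(68 + (1 - 2*8²)) = -26*(68 + (1 - 2*64)) = -26*(68 + (1 - 128)) = -26*(68 - 127) = -26*(-59) = 1534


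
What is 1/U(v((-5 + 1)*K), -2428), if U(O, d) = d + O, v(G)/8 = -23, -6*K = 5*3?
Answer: -1/2612 ≈ -0.00038285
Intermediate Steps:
K = -5/2 (K = -5*3/6 = -1/6*15 = -5/2 ≈ -2.5000)
v(G) = -184 (v(G) = 8*(-23) = -184)
U(O, d) = O + d
1/U(v((-5 + 1)*K), -2428) = 1/(-184 - 2428) = 1/(-2612) = -1/2612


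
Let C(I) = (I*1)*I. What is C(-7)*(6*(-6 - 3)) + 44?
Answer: -2602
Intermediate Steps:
C(I) = I**2 (C(I) = I*I = I**2)
C(-7)*(6*(-6 - 3)) + 44 = (-7)**2*(6*(-6 - 3)) + 44 = 49*(6*(-9)) + 44 = 49*(-54) + 44 = -2646 + 44 = -2602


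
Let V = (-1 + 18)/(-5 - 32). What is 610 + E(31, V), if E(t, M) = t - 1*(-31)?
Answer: 672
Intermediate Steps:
V = -17/37 (V = 17/(-37) = 17*(-1/37) = -17/37 ≈ -0.45946)
E(t, M) = 31 + t (E(t, M) = t + 31 = 31 + t)
610 + E(31, V) = 610 + (31 + 31) = 610 + 62 = 672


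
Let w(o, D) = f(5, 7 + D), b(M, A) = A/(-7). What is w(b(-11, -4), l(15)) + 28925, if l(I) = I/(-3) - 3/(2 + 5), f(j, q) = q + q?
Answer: 202497/7 ≈ 28928.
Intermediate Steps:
b(M, A) = -A/7 (b(M, A) = A*(-1/7) = -A/7)
f(j, q) = 2*q
l(I) = -3/7 - I/3 (l(I) = I*(-1/3) - 3/7 = -I/3 - 3*1/7 = -I/3 - 3/7 = -3/7 - I/3)
w(o, D) = 14 + 2*D (w(o, D) = 2*(7 + D) = 14 + 2*D)
w(b(-11, -4), l(15)) + 28925 = (14 + 2*(-3/7 - 1/3*15)) + 28925 = (14 + 2*(-3/7 - 5)) + 28925 = (14 + 2*(-38/7)) + 28925 = (14 - 76/7) + 28925 = 22/7 + 28925 = 202497/7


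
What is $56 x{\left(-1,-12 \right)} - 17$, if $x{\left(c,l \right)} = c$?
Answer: $-73$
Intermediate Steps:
$56 x{\left(-1,-12 \right)} - 17 = 56 \left(-1\right) - 17 = -56 - 17 = -73$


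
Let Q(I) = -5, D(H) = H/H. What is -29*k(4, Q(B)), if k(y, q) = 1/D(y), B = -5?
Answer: -29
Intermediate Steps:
D(H) = 1
k(y, q) = 1 (k(y, q) = 1/1 = 1)
-29*k(4, Q(B)) = -29*1 = -29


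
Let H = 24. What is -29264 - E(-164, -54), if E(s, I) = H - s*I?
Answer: -20432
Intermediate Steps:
E(s, I) = 24 - I*s (E(s, I) = 24 - s*I = 24 - I*s)
-29264 - E(-164, -54) = -29264 - (24 - 1*(-54)*(-164)) = -29264 - (24 - 8856) = -29264 - 1*(-8832) = -29264 + 8832 = -20432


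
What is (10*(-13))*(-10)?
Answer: 1300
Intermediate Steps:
(10*(-13))*(-10) = -130*(-10) = 1300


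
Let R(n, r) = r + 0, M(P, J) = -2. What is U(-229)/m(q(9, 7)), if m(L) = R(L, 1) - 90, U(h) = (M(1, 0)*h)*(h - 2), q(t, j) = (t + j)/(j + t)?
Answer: 105798/89 ≈ 1188.7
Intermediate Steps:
q(t, j) = 1 (q(t, j) = (j + t)/(j + t) = 1)
R(n, r) = r
U(h) = -2*h*(-2 + h) (U(h) = (-2*h)*(h - 2) = (-2*h)*(-2 + h) = -2*h*(-2 + h))
m(L) = -89 (m(L) = 1 - 90 = -89)
U(-229)/m(q(9, 7)) = (2*(-229)*(2 - 1*(-229)))/(-89) = (2*(-229)*(2 + 229))*(-1/89) = (2*(-229)*231)*(-1/89) = -105798*(-1/89) = 105798/89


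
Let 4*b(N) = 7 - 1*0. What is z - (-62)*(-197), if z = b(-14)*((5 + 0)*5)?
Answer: -48681/4 ≈ -12170.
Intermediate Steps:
b(N) = 7/4 (b(N) = (7 - 1*0)/4 = (7 + 0)/4 = (¼)*7 = 7/4)
z = 175/4 (z = 7*((5 + 0)*5)/4 = 7*(5*5)/4 = (7/4)*25 = 175/4 ≈ 43.750)
z - (-62)*(-197) = 175/4 - (-62)*(-197) = 175/4 - 1*12214 = 175/4 - 12214 = -48681/4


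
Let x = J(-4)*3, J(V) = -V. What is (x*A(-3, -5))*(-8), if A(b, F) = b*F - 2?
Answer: -1248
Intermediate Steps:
A(b, F) = -2 + F*b (A(b, F) = F*b - 2 = -2 + F*b)
x = 12 (x = -1*(-4)*3 = 4*3 = 12)
(x*A(-3, -5))*(-8) = (12*(-2 - 5*(-3)))*(-8) = (12*(-2 + 15))*(-8) = (12*13)*(-8) = 156*(-8) = -1248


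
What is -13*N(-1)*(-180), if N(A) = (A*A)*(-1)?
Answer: -2340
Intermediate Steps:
N(A) = -A² (N(A) = A²*(-1) = -A²)
-13*N(-1)*(-180) = -(-13)*(-1)²*(-180) = -(-13)*(-180) = -13*(-1)*(-180) = 13*(-180) = -2340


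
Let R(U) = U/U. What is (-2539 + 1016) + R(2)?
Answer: -1522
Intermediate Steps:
R(U) = 1
(-2539 + 1016) + R(2) = (-2539 + 1016) + 1 = -1523 + 1 = -1522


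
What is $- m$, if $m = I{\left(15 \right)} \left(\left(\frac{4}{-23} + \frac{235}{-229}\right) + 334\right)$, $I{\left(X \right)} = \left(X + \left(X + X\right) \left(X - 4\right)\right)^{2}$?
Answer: $- \frac{9071034975}{229} \approx -3.9612 \cdot 10^{7}$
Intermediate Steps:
$I{\left(X \right)} = \left(X + 2 X \left(-4 + X\right)\right)^{2}$
$m = \frac{9071034975}{229}$ ($m = 15^{2} \left(-7 + 2 \cdot 15\right)^{2} \left(\left(\frac{4}{-23} + \frac{235}{-229}\right) + 334\right) = 225 \left(-7 + 30\right)^{2} \left(\left(4 \left(- \frac{1}{23}\right) + 235 \left(- \frac{1}{229}\right)\right) + 334\right) = 225 \cdot 23^{2} \left(\left(- \frac{4}{23} - \frac{235}{229}\right) + 334\right) = 225 \cdot 529 \left(- \frac{6321}{5267} + 334\right) = 119025 \cdot \frac{1752857}{5267} = \frac{9071034975}{229} \approx 3.9612 \cdot 10^{7}$)
$- m = \left(-1\right) \frac{9071034975}{229} = - \frac{9071034975}{229}$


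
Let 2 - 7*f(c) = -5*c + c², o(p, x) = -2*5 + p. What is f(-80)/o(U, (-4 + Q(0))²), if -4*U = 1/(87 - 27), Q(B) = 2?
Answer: 1631520/16807 ≈ 97.074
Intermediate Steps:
U = -1/240 (U = -1/(4*(87 - 27)) = -¼/60 = -¼*1/60 = -1/240 ≈ -0.0041667)
o(p, x) = -10 + p
f(c) = 2/7 - c²/7 + 5*c/7 (f(c) = 2/7 - (-5*c + c²)/7 = 2/7 - (c² - 5*c)/7 = 2/7 + (-c²/7 + 5*c/7) = 2/7 - c²/7 + 5*c/7)
f(-80)/o(U, (-4 + Q(0))²) = (2/7 - ⅐*(-80)² + (5/7)*(-80))/(-10 - 1/240) = (2/7 - ⅐*6400 - 400/7)/(-2401/240) = (2/7 - 6400/7 - 400/7)*(-240/2401) = -6798/7*(-240/2401) = 1631520/16807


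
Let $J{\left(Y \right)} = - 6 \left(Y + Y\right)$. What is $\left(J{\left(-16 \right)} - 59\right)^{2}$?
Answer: $17689$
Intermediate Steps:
$J{\left(Y \right)} = - 12 Y$ ($J{\left(Y \right)} = - 6 \cdot 2 Y = - 12 Y$)
$\left(J{\left(-16 \right)} - 59\right)^{2} = \left(\left(-12\right) \left(-16\right) - 59\right)^{2} = \left(192 - 59\right)^{2} = 133^{2} = 17689$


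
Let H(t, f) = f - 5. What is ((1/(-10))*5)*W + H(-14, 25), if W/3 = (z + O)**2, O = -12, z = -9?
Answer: -1283/2 ≈ -641.50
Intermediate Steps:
H(t, f) = -5 + f
W = 1323 (W = 3*(-9 - 12)**2 = 3*(-21)**2 = 3*441 = 1323)
((1/(-10))*5)*W + H(-14, 25) = ((1/(-10))*5)*1323 + (-5 + 25) = (-1/10*1*5)*1323 + 20 = -1/10*5*1323 + 20 = -1/2*1323 + 20 = -1323/2 + 20 = -1283/2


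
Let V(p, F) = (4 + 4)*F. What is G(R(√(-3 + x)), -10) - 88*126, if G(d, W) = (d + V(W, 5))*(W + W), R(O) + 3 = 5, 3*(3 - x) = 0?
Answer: -11928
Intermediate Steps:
x = 3 (x = 3 - ⅓*0 = 3 + 0 = 3)
V(p, F) = 8*F
R(O) = 2 (R(O) = -3 + 5 = 2)
G(d, W) = 2*W*(40 + d) (G(d, W) = (d + 8*5)*(W + W) = (d + 40)*(2*W) = (40 + d)*(2*W) = 2*W*(40 + d))
G(R(√(-3 + x)), -10) - 88*126 = 2*(-10)*(40 + 2) - 88*126 = 2*(-10)*42 - 11088 = -840 - 11088 = -11928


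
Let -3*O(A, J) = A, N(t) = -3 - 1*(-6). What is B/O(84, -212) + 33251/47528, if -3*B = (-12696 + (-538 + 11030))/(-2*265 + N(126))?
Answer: 394176745/525992376 ≈ 0.74940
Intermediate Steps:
N(t) = 3 (N(t) = -3 + 6 = 3)
O(A, J) = -A/3
B = -2204/1581 (B = -(-12696 + (-538 + 11030))/(3*(-2*265 + 3)) = -(-12696 + 10492)/(3*(-530 + 3)) = -(-2204)/(3*(-527)) = -(-2204)*(-1)/(3*527) = -⅓*2204/527 = -2204/1581 ≈ -1.3941)
B/O(84, -212) + 33251/47528 = -2204/(1581*((-⅓*84))) + 33251/47528 = -2204/1581/(-28) + 33251*(1/47528) = -2204/1581*(-1/28) + 33251/47528 = 551/11067 + 33251/47528 = 394176745/525992376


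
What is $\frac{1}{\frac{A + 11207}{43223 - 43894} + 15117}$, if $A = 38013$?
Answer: $\frac{671}{10094287} \approx 6.6473 \cdot 10^{-5}$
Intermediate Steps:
$\frac{1}{\frac{A + 11207}{43223 - 43894} + 15117} = \frac{1}{\frac{38013 + 11207}{43223 - 43894} + 15117} = \frac{1}{\frac{49220}{-671} + 15117} = \frac{1}{49220 \left(- \frac{1}{671}\right) + 15117} = \frac{1}{- \frac{49220}{671} + 15117} = \frac{1}{\frac{10094287}{671}} = \frac{671}{10094287}$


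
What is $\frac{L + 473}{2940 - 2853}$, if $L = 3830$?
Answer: $\frac{4303}{87} \approx 49.46$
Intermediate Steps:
$\frac{L + 473}{2940 - 2853} = \frac{3830 + 473}{2940 - 2853} = \frac{4303}{87}$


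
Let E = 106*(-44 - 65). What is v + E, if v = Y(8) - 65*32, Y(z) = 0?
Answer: -13634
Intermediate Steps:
E = -11554 (E = 106*(-109) = -11554)
v = -2080 (v = 0 - 65*32 = 0 - 2080 = -2080)
v + E = -2080 - 11554 = -13634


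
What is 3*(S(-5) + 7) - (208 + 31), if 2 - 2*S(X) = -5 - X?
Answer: -215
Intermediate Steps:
S(X) = 7/2 + X/2 (S(X) = 1 - (-5 - X)/2 = 1 + (5/2 + X/2) = 7/2 + X/2)
3*(S(-5) + 7) - (208 + 31) = 3*((7/2 + (½)*(-5)) + 7) - (208 + 31) = 3*((7/2 - 5/2) + 7) - 1*239 = 3*(1 + 7) - 239 = 3*8 - 239 = 24 - 239 = -215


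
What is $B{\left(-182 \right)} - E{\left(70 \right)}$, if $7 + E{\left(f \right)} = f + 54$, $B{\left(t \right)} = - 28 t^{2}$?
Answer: $-927589$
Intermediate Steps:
$E{\left(f \right)} = 47 + f$ ($E{\left(f \right)} = -7 + \left(f + 54\right) = -7 + \left(54 + f\right) = 47 + f$)
$B{\left(-182 \right)} - E{\left(70 \right)} = - 28 \left(-182\right)^{2} - \left(47 + 70\right) = \left(-28\right) 33124 - 117 = -927472 - 117 = -927589$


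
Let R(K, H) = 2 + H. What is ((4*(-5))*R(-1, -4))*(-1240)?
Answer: -49600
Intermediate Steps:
((4*(-5))*R(-1, -4))*(-1240) = ((4*(-5))*(2 - 4))*(-1240) = -20*(-2)*(-1240) = 40*(-1240) = -49600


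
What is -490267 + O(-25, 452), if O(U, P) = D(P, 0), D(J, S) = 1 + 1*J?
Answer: -489814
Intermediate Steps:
D(J, S) = 1 + J
O(U, P) = 1 + P
-490267 + O(-25, 452) = -490267 + (1 + 452) = -490267 + 453 = -489814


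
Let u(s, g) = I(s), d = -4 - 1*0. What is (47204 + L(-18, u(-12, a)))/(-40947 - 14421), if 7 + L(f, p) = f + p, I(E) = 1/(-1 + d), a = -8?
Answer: -117947/138420 ≈ -0.85209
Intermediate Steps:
d = -4 (d = -4 + 0 = -4)
I(E) = -1/5 (I(E) = 1/(-1 - 4) = 1/(-5) = -1/5)
u(s, g) = -1/5
L(f, p) = -7 + f + p (L(f, p) = -7 + (f + p) = -7 + f + p)
(47204 + L(-18, u(-12, a)))/(-40947 - 14421) = (47204 + (-7 - 18 - 1/5))/(-40947 - 14421) = (47204 - 126/5)/(-55368) = (235894/5)*(-1/55368) = -117947/138420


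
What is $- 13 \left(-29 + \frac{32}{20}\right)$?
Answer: $\frac{1781}{5} \approx 356.2$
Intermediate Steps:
$- 13 \left(-29 + \frac{32}{20}\right) = - 13 \left(-29 + 32 \cdot \frac{1}{20}\right) = - 13 \left(-29 + \frac{8}{5}\right) = \left(-13\right) \left(- \frac{137}{5}\right) = \frac{1781}{5}$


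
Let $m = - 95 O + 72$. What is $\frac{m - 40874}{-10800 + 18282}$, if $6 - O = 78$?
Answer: $- \frac{16981}{3741} \approx -4.5392$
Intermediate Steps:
$O = -72$ ($O = 6 - 78 = -72$)
$m = 6912$ ($m = \left(-95\right) \left(-72\right) + 72 = 6840 + 72 = 6912$)
$\frac{m - 40874}{-10800 + 18282} = \frac{6912 - 40874}{-10800 + 18282} = - \frac{33962}{7482} = \left(-33962\right) \frac{1}{7482} = - \frac{16981}{3741}$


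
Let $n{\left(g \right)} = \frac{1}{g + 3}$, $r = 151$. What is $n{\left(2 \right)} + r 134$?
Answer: $\frac{101171}{5} \approx 20234.0$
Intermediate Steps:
$n{\left(g \right)} = \frac{1}{3 + g}$
$n{\left(2 \right)} + r 134 = \frac{1}{3 + 2} + 151 \cdot 134 = \frac{1}{5} + 20234 = \frac{101171}{5}$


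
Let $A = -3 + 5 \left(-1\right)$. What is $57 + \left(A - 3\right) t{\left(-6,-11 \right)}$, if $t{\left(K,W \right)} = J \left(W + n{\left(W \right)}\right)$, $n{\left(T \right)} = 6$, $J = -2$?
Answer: $-53$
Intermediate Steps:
$t{\left(K,W \right)} = -12 - 2 W$ ($t{\left(K,W \right)} = - 2 \left(W + 6\right) = - 2 \left(6 + W\right) = -12 - 2 W$)
$A = -8$ ($A = -3 - 5 = -8$)
$57 + \left(A - 3\right) t{\left(-6,-11 \right)} = 57 + \left(-8 - 3\right) \left(-12 - -22\right) = 57 + \left(-8 - 3\right) \left(-12 + 22\right) = 57 - 110 = -53$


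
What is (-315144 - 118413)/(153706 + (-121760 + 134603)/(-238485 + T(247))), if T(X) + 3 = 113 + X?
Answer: -34414020432/12200563175 ≈ -2.8207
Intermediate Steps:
T(X) = 110 + X (T(X) = -3 + (113 + X) = 110 + X)
(-315144 - 118413)/(153706 + (-121760 + 134603)/(-238485 + T(247))) = (-315144 - 118413)/(153706 + (-121760 + 134603)/(-238485 + (110 + 247))) = -433557/(153706 + 12843/(-238485 + 357)) = -433557/(153706 + 12843/(-238128)) = -433557/(153706 + 12843*(-1/238128)) = -433557/(153706 - 4281/79376) = -433557/12200563175/79376 = -433557*79376/12200563175 = -34414020432/12200563175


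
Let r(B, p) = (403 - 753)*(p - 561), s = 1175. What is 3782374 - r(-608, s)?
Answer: 3997274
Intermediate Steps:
r(B, p) = 196350 - 350*p (r(B, p) = -350*(-561 + p) = 196350 - 350*p)
3782374 - r(-608, s) = 3782374 - (196350 - 350*1175) = 3782374 - (196350 - 411250) = 3782374 - 1*(-214900) = 3782374 + 214900 = 3997274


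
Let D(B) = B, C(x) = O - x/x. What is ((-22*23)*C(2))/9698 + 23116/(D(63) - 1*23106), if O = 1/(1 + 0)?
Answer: -23116/23043 ≈ -1.0032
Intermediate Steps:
O = 1 (O = 1/1 = 1)
C(x) = 0 (C(x) = 1 - x/x = 1 - 1*1 = 1 - 1 = 0)
((-22*23)*C(2))/9698 + 23116/(D(63) - 1*23106) = (-22*23*0)/9698 + 23116/(63 - 1*23106) = -506*0*(1/9698) + 23116/(63 - 23106) = 0*(1/9698) + 23116/(-23043) = 0 + 23116*(-1/23043) = 0 - 23116/23043 = -23116/23043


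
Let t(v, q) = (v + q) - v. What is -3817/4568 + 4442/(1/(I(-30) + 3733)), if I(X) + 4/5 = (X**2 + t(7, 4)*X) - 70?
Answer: 450684625731/22840 ≈ 1.9732e+7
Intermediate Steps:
t(v, q) = q (t(v, q) = (q + v) - v = q)
I(X) = -354/5 + X**2 + 4*X (I(X) = -4/5 + ((X**2 + 4*X) - 70) = -4/5 + (-70 + X**2 + 4*X) = -354/5 + X**2 + 4*X)
-3817/4568 + 4442/(1/(I(-30) + 3733)) = -3817/4568 + 4442/(1/((-354/5 + (-30)**2 + 4*(-30)) + 3733)) = -3817*1/4568 + 4442/(1/((-354/5 + 900 - 120) + 3733)) = -3817/4568 + 4442/(1/(3546/5 + 3733)) = -3817/4568 + 4442/(1/(22211/5)) = -3817/4568 + 4442/(5/22211) = -3817/4568 + 4442*(22211/5) = -3817/4568 + 98661262/5 = 450684625731/22840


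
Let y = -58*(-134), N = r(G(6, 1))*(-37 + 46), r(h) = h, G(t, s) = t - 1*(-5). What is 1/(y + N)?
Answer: 1/7871 ≈ 0.00012705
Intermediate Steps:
G(t, s) = 5 + t (G(t, s) = t + 5 = 5 + t)
N = 99 (N = (5 + 6)*(-37 + 46) = 11*9 = 99)
y = 7772
1/(y + N) = 1/(7772 + 99) = 1/7871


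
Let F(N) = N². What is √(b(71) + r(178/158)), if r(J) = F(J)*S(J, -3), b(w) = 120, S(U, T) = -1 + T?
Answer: 26*√1061/79 ≈ 10.720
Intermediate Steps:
r(J) = -4*J² (r(J) = J²*(-1 - 3) = J²*(-4) = -4*J²)
√(b(71) + r(178/158)) = √(120 - 4*(178/158)²) = √(120 - 4*(178*(1/158))²) = √(120 - 4*(89/79)²) = √(120 - 4*7921/6241) = √(120 - 31684/6241) = √(717236/6241) = 26*√1061/79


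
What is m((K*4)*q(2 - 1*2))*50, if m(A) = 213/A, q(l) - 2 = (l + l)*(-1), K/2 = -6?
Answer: -1775/16 ≈ -110.94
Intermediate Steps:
K = -12 (K = 2*(-6) = -12)
q(l) = 2 - 2*l (q(l) = 2 + (l + l)*(-1) = 2 + (2*l)*(-1) = 2 - 2*l)
m((K*4)*q(2 - 1*2))*50 = (213/(((-12*4)*(2 - 2*(2 - 1*2)))))*50 = (213/((-48*(2 - 2*(2 - 2)))))*50 = (213/((-48*(2 - 2*0))))*50 = (213/((-48*(2 + 0))))*50 = (213/((-48*2)))*50 = (213/(-96))*50 = (213*(-1/96))*50 = -71/32*50 = -1775/16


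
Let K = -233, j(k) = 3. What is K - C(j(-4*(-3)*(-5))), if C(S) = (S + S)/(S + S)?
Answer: -234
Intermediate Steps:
C(S) = 1 (C(S) = (2*S)/((2*S)) = (2*S)*(1/(2*S)) = 1)
K - C(j(-4*(-3)*(-5))) = -233 - 1*1 = -233 - 1 = -234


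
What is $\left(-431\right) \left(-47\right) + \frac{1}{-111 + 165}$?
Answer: $\frac{1093879}{54} \approx 20257.0$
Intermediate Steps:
$\left(-431\right) \left(-47\right) + \frac{1}{-111 + 165} = 20257 + \frac{1}{54} = \frac{1093879}{54}$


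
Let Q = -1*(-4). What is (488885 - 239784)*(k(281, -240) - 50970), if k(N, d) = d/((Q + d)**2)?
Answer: -44197139750085/3481 ≈ -1.2697e+10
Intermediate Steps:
Q = 4
k(N, d) = d/(4 + d)**2 (k(N, d) = d/((4 + d)**2) = d/(4 + d)**2)
(488885 - 239784)*(k(281, -240) - 50970) = (488885 - 239784)*(-240/(4 - 240)**2 - 50970) = 249101*(-240/(-236)**2 - 50970) = 249101*(-240*1/55696 - 50970) = 249101*(-15/3481 - 50970) = 249101*(-177426585/3481) = -44197139750085/3481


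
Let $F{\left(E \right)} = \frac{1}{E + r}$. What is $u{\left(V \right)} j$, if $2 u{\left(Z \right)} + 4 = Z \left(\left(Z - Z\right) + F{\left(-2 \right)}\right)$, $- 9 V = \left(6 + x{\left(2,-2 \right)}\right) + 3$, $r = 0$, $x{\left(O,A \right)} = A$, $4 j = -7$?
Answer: $\frac{455}{144} \approx 3.1597$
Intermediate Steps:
$j = - \frac{7}{4}$ ($j = \frac{1}{4} \left(-7\right) = - \frac{7}{4} \approx -1.75$)
$F{\left(E \right)} = \frac{1}{E}$ ($F{\left(E \right)} = \frac{1}{E + 0} = \frac{1}{E}$)
$V = - \frac{7}{9}$ ($V = - \frac{\left(6 - 2\right) + 3}{9} = - \frac{4 + 3}{9} = \left(- \frac{1}{9}\right) 7 = - \frac{7}{9} \approx -0.77778$)
$u{\left(Z \right)} = -2 - \frac{Z}{4}$ ($u{\left(Z \right)} = -2 + \frac{Z \left(\left(Z - Z\right) + \frac{1}{-2}\right)}{2} = -2 + \frac{Z \left(0 - \frac{1}{2}\right)}{2} = -2 + \frac{Z \left(- \frac{1}{2}\right)}{2} = -2 + \frac{\left(- \frac{1}{2}\right) Z}{2} = -2 - \frac{Z}{4}$)
$u{\left(V \right)} j = \left(-2 - - \frac{7}{36}\right) \left(- \frac{7}{4}\right) = \left(-2 + \frac{7}{36}\right) \left(- \frac{7}{4}\right) = \left(- \frac{65}{36}\right) \left(- \frac{7}{4}\right) = \frac{455}{144}$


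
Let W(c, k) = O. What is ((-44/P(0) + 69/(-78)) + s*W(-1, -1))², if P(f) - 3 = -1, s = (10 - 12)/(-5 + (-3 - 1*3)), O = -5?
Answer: 46308025/81796 ≈ 566.14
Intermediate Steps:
s = 2/11 (s = -2/(-5 + (-3 - 3)) = -2/(-5 - 6) = -2/(-11) = -2*(-1/11) = 2/11 ≈ 0.18182)
W(c, k) = -5
P(f) = 2 (P(f) = 3 - 1 = 2)
((-44/P(0) + 69/(-78)) + s*W(-1, -1))² = ((-44/2 + 69/(-78)) + (2/11)*(-5))² = ((-44*½ + 69*(-1/78)) - 10/11)² = ((-22 - 23/26) - 10/11)² = (-595/26 - 10/11)² = (-6805/286)² = 46308025/81796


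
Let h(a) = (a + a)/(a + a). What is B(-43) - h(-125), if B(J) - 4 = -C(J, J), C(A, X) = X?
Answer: 46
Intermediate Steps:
h(a) = 1 (h(a) = (2*a)/((2*a)) = (2*a)*(1/(2*a)) = 1)
B(J) = 4 - J
B(-43) - h(-125) = (4 - 1*(-43)) - 1*1 = (4 + 43) - 1 = 47 - 1 = 46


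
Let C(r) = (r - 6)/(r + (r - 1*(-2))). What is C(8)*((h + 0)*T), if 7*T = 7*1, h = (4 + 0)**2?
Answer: 16/9 ≈ 1.7778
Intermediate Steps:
h = 16 (h = 4**2 = 16)
C(r) = (-6 + r)/(2 + 2*r) (C(r) = (-6 + r)/(r + (r + 2)) = (-6 + r)/(r + (2 + r)) = (-6 + r)/(2 + 2*r))
T = 1 (T = (7*1)/7 = (1/7)*7 = 1)
C(8)*((h + 0)*T) = ((-6 + 8)/(2*(1 + 8)))*((16 + 0)*1) = ((1/2)*2/9)*(16*1) = ((1/2)*(1/9)*2)*16 = (1/9)*16 = 16/9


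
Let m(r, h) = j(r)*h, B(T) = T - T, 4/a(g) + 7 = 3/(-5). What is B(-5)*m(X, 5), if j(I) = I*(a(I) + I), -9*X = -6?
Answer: 0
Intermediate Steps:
X = ⅔ (X = -⅑*(-6) = ⅔ ≈ 0.66667)
a(g) = -10/19 (a(g) = 4/(-7 + 3/(-5)) = 4/(-7 + 3*(-⅕)) = 4/(-7 - ⅗) = 4/(-38/5) = 4*(-5/38) = -10/19)
j(I) = I*(-10/19 + I)
B(T) = 0
m(r, h) = h*r*(-10 + 19*r)/19 (m(r, h) = (r*(-10 + 19*r)/19)*h = h*r*(-10 + 19*r)/19)
B(-5)*m(X, 5) = 0*((1/19)*5*(⅔)*(-10 + 19*(⅔))) = 0*((1/19)*5*(⅔)*(-10 + 38/3)) = 0*((1/19)*5*(⅔)*(8/3)) = 0*(80/171) = 0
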